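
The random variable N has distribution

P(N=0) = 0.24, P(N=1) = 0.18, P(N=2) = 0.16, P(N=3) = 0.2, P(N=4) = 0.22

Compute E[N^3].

20.94

E[N^3] = Σ n^3·P(N=n)
 = 0·0.24 + 1·0.18 + 8·0.16 + 27·0.2 + 64·0.22
 = 0 + 0.18 + 1.28 + 5.4 + 14.08
 = 20.94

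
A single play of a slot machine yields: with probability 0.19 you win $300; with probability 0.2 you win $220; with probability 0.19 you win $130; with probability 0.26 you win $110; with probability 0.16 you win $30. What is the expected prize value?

159.1

E[payout] = 300·0.19 + 220·0.2 + 130·0.19 + 110·0.26 + 30·0.16
 = 57 + 44 + 24.7 + 28.6 + 4.8
 = 159.1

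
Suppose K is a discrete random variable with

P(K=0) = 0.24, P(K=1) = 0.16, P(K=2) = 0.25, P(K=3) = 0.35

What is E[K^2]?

E[K^2] = Σ k^2·P(K=k)
 = 0·0.24 + 1·0.16 + 4·0.25 + 9·0.35
 = 0 + 0.16 + 1 + 3.15
 = 4.31

4.31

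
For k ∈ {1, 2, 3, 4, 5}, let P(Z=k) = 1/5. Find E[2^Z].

12.4

E[2^Z] = Σ 2^z·P(Z=z)
 = 2·1/5 + 4·1/5 + 8·1/5 + 16·1/5 + 32·1/5
 = 2/5 + 4/5 + 8/5 + 16/5 + 32/5
 = 62/5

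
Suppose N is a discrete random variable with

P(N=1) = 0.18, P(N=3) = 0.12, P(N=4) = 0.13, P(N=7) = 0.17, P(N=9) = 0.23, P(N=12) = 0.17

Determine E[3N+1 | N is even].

P(N is even) = 0.13 + 0.17 = 0.3.
E[3N+1 | N is even] = [13·0.13 + 37·0.17] / 0.3
 = 7.98 / 0.3
 = 133/5

26.6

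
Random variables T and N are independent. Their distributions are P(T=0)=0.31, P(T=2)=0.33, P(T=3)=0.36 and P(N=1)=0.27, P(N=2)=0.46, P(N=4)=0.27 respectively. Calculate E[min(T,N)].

E[min(T,N)] = Σ_t Σ_n min(t,n) · P(T=t)P(N=n)
 = 0·0.0837 + 0·0.1426 + 0·0.0837 + 1·0.0891 + 2·0.1518 + 2·0.0891 + 1·0.0972 + 2·0.1656 + 3·0.0972
 = 0 + 0 + 0 + 0.0891 + 0.3036 + 0.1782 + 0.0972 + 0.3312 + 0.2916
 = 1.2909

1.2909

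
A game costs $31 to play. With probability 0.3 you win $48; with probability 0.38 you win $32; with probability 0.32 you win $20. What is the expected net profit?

E[payout] = 48·0.3 + 32·0.38 + 20·0.32
 = 14.4 + 12.16 + 6.4
 = 32.96
Net = 32.96 - 31 = 1.96

1.96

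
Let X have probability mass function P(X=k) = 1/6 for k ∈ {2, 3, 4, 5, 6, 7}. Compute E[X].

E[X] = Σ x·P(X=x)
 = 2·1/6 + 3·1/6 + 4·1/6 + 5·1/6 + 6·1/6 + 7·1/6
 = 1/3 + 1/2 + 2/3 + 5/6 + 1 + 7/6
 = 9/2

4.5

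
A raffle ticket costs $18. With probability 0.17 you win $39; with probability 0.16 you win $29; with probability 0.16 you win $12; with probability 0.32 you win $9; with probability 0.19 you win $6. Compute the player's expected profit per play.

-0.79

E[payout] = 39·0.17 + 29·0.16 + 12·0.16 + 9·0.32 + 6·0.19
 = 6.63 + 4.64 + 1.92 + 2.88 + 1.14
 = 17.21
Net = 17.21 - 18 = -0.79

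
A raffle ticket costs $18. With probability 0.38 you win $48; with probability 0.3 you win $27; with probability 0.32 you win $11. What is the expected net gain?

E[payout] = 48·0.38 + 27·0.3 + 11·0.32
 = 18.24 + 8.1 + 3.52
 = 29.86
Net = 29.86 - 18 = 11.86

11.86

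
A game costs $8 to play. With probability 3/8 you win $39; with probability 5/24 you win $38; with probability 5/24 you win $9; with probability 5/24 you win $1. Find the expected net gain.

E[payout] = 39·3/8 + 38·5/24 + 9·5/24 + 1·5/24
 = 117/8 + 95/12 + 15/8 + 5/24
 = 197/8
Net = 197/8 - 8 = 133/8

16.625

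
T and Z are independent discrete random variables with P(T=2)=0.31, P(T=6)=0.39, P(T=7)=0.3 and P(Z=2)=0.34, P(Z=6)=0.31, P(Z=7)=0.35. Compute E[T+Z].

E[T+Z] = Σ_t Σ_z (t+z) · P(T=t)P(Z=z)
 = 4·0.1054 + 8·0.0961 + 9·0.1085 + 8·0.1326 + 12·0.1209 + 13·0.1365 + 9·0.102 + 13·0.093 + 14·0.105
 = 0.4216 + 0.7688 + 0.9765 + 1.0608 + 1.4508 + 1.7745 + 0.918 + 1.209 + 1.47
 = 10.05

10.05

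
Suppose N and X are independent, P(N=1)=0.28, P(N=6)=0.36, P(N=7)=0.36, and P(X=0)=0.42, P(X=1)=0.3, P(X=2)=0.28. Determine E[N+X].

5.82

E[N+X] = Σ_n Σ_x (n+x) · P(N=n)P(X=x)
 = 1·0.1176 + 2·0.084 + 3·0.0784 + 6·0.1512 + 7·0.108 + 8·0.1008 + 7·0.1512 + 8·0.108 + 9·0.1008
 = 0.1176 + 0.168 + 0.2352 + 0.9072 + 0.756 + 0.8064 + 1.0584 + 0.864 + 0.9072
 = 5.82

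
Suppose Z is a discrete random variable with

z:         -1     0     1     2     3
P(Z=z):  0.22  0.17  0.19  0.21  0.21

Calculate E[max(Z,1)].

E[max(Z,1)] = Σ max(z,1)·P(Z=z)
 = 1·0.22 + 1·0.17 + 1·0.19 + 2·0.21 + 3·0.21
 = 0.22 + 0.17 + 0.19 + 0.42 + 0.63
 = 1.63

1.63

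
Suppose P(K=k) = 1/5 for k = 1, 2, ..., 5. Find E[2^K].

E[2^K] = Σ 2^k·P(K=k)
 = 2·1/5 + 4·1/5 + 8·1/5 + 16·1/5 + 32·1/5
 = 2/5 + 4/5 + 8/5 + 16/5 + 32/5
 = 62/5

12.4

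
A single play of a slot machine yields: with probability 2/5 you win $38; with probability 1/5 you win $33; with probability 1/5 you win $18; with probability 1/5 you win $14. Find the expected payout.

E[payout] = 38·2/5 + 33·1/5 + 18·1/5 + 14·1/5
 = 76/5 + 33/5 + 18/5 + 14/5
 = 141/5

28.2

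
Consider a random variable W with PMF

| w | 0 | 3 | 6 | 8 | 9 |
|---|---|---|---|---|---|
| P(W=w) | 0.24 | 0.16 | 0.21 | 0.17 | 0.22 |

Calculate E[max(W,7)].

7.61

E[max(W,7)] = Σ max(w,7)·P(W=w)
 = 7·0.24 + 7·0.16 + 7·0.21 + 8·0.17 + 9·0.22
 = 1.68 + 1.12 + 1.47 + 1.36 + 1.98
 = 7.61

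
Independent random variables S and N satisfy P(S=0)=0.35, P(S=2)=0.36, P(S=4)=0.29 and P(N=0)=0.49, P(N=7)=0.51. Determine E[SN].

6.7116

E[SN] = Σ_s Σ_n sn · P(S=s)P(N=n)
 = 0·0.1715 + 0·0.1785 + 0·0.1764 + 14·0.1836 + 0·0.1421 + 28·0.1479
 = 0 + 0 + 0 + 2.5704 + 0 + 4.1412
 = 6.7116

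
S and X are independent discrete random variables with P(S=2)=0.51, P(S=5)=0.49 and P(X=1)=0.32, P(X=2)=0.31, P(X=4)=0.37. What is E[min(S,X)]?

2.0426

E[min(S,X)] = Σ_s Σ_x min(s,x) · P(S=s)P(X=x)
 = 1·0.1632 + 2·0.1581 + 2·0.1887 + 1·0.1568 + 2·0.1519 + 4·0.1813
 = 0.1632 + 0.3162 + 0.3774 + 0.1568 + 0.3038 + 0.7252
 = 2.0426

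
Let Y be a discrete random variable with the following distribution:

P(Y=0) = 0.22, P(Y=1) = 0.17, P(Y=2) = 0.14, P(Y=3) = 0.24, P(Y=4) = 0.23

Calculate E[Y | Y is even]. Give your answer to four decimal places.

2.0339

P(Y is even) = 0.22 + 0.14 + 0.23 = 0.59.
E[Y | Y is even] = [0·0.22 + 2·0.14 + 4·0.23] / 0.59
 = 1.2 / 0.59
 = 120/59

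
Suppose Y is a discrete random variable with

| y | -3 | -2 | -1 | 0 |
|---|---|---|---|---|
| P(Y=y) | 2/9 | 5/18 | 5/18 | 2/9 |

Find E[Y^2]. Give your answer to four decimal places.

E[Y^2] = Σ y^2·P(Y=y)
 = 9·2/9 + 4·5/18 + 1·5/18 + 0·2/9
 = 2 + 10/9 + 5/18 + 0
 = 61/18

3.3889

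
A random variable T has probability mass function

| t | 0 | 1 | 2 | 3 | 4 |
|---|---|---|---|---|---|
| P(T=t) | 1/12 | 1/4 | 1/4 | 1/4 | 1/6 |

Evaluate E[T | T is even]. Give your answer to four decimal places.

2.3333

P(T is even) = 1/12 + 1/4 + 1/6 = 1/2.
E[T | T is even] = [0·1/12 + 2·1/4 + 4·1/6] / (1/2)
 = 7/6 / (1/2)
 = 7/3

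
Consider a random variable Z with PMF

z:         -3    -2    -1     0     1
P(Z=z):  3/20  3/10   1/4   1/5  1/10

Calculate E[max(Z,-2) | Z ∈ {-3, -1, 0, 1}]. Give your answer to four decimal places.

P(Z ∈ {-3, -1, 0, 1}) = 3/20 + 1/4 + 1/5 + 1/10 = 7/10.
E[max(Z,-2) | Z ∈ {-3, -1, 0, 1}] = [(-2)·3/20 + (-1)·1/4 + 0·1/5 + 1·1/10] / (7/10)
 = -9/20 / (7/10)
 = -9/14

-0.6429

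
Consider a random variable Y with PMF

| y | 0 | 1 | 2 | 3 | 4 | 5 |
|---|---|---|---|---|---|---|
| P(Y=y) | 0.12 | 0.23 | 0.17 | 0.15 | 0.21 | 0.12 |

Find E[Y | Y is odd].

P(Y is odd) = 0.23 + 0.15 + 0.12 = 0.5.
E[Y | Y is odd] = [1·0.23 + 3·0.15 + 5·0.12] / 0.5
 = 1.28 / 0.5
 = 64/25

2.56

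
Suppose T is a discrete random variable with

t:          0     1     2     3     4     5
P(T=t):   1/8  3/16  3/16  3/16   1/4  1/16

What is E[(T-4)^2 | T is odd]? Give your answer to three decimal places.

4.429

P(T is odd) = 3/16 + 3/16 + 1/16 = 7/16.
E[(T-4)^2 | T is odd] = [9·3/16 + 1·3/16 + 1·1/16] / (7/16)
 = 31/16 / (7/16)
 = 31/7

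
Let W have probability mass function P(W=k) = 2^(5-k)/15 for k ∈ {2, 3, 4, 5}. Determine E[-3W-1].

-9.2

E[-3W-1] = Σ (-3w-1)·P(W=w)
 = (-7)·8/15 + (-10)·4/15 + (-13)·2/15 + (-16)·1/15
 = (-56/15) + (-8/3) + (-26/15) + (-16/15)
 = -46/5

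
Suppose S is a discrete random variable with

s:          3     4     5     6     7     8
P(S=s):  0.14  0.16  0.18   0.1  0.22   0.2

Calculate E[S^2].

E[S^2] = Σ s^2·P(S=s)
 = 9·0.14 + 16·0.16 + 25·0.18 + 36·0.1 + 49·0.22 + 64·0.2
 = 1.26 + 2.56 + 4.5 + 3.6 + 10.78 + 12.8
 = 35.5

35.5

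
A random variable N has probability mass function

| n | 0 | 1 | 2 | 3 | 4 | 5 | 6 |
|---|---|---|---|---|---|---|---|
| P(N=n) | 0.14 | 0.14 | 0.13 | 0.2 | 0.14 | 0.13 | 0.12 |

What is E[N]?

2.93

E[N] = Σ n·P(N=n)
 = 0·0.14 + 1·0.14 + 2·0.13 + 3·0.2 + 4·0.14 + 5·0.13 + 6·0.12
 = 0 + 0.14 + 0.26 + 0.6 + 0.56 + 0.65 + 0.72
 = 2.93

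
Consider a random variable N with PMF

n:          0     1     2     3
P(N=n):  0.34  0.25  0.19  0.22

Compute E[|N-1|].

E[|N-1|] = Σ |n-1|·P(N=n)
 = 1·0.34 + 0·0.25 + 1·0.19 + 2·0.22
 = 0.34 + 0 + 0.19 + 0.44
 = 0.97

0.97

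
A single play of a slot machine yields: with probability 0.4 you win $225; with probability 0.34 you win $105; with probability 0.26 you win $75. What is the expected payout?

145.2

E[payout] = 225·0.4 + 105·0.34 + 75·0.26
 = 90 + 35.7 + 19.5
 = 145.2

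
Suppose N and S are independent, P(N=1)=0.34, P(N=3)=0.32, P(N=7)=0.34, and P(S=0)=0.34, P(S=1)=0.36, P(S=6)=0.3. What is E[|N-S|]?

E[|N-S|] = Σ_n Σ_s |n-s| · P(N=n)P(S=s)
 = 1·0.1156 + 0·0.1224 + 5·0.102 + 3·0.1088 + 2·0.1152 + 3·0.096 + 7·0.1156 + 6·0.1224 + 1·0.102
 = 0.1156 + 0 + 0.51 + 0.3264 + 0.2304 + 0.288 + 0.8092 + 0.7344 + 0.102
 = 3.116

3.116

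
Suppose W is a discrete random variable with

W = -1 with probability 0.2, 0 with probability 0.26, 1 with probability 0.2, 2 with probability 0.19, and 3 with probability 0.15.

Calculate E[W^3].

5.57

E[W^3] = Σ w^3·P(W=w)
 = (-1)·0.2 + 0·0.26 + 1·0.2 + 8·0.19 + 27·0.15
 = (-0.2) + 0 + 0.2 + 1.52 + 4.05
 = 5.57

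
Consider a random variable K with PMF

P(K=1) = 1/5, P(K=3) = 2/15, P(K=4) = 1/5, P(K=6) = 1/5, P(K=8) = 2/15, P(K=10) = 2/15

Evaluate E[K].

E[K] = Σ k·P(K=k)
 = 1·1/5 + 3·2/15 + 4·1/5 + 6·1/5 + 8·2/15 + 10·2/15
 = 1/5 + 2/5 + 4/5 + 6/5 + 16/15 + 4/3
 = 5

5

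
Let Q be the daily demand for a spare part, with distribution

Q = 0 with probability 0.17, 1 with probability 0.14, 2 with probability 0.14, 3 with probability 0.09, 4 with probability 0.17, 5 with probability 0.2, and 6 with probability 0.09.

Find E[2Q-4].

1.82

E[2Q-4] = Σ (2q-4)·P(Q=q)
 = (-4)·0.17 + (-2)·0.14 + 0·0.14 + 2·0.09 + 4·0.17 + 6·0.2 + 8·0.09
 = (-0.68) + (-0.28) + 0 + 0.18 + 0.68 + 1.2 + 0.72
 = 1.82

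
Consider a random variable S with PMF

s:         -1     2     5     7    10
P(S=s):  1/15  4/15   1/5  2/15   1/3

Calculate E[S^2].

46

E[S^2] = Σ s^2·P(S=s)
 = 1·1/15 + 4·4/15 + 25·1/5 + 49·2/15 + 100·1/3
 = 1/15 + 16/15 + 5 + 98/15 + 100/3
 = 46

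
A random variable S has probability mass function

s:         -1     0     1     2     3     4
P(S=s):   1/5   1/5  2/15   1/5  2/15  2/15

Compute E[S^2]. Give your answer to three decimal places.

4.467

E[S^2] = Σ s^2·P(S=s)
 = 1·1/5 + 0·1/5 + 1·2/15 + 4·1/5 + 9·2/15 + 16·2/15
 = 1/5 + 0 + 2/15 + 4/5 + 6/5 + 32/15
 = 67/15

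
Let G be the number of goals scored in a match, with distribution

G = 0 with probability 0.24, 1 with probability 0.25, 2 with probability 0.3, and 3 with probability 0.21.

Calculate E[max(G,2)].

2.21

E[max(G,2)] = Σ max(g,2)·P(G=g)
 = 2·0.24 + 2·0.25 + 2·0.3 + 3·0.21
 = 0.48 + 0.5 + 0.6 + 0.63
 = 2.21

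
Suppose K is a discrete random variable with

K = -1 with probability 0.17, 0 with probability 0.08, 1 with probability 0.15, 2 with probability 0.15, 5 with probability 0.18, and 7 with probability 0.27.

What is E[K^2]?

18.65

E[K^2] = Σ k^2·P(K=k)
 = 1·0.17 + 0·0.08 + 1·0.15 + 4·0.15 + 25·0.18 + 49·0.27
 = 0.17 + 0 + 0.15 + 0.6 + 4.5 + 13.23
 = 18.65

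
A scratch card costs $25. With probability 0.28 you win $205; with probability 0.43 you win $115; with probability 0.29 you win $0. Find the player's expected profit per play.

81.85

E[payout] = 205·0.28 + 115·0.43 + 0·0.29
 = 57.4 + 49.45 + 0
 = 106.85
Net = 106.85 - 25 = 81.85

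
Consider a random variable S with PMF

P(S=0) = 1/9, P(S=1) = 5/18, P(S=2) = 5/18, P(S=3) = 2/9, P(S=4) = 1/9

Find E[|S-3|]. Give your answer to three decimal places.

E[|S-3|] = Σ |s-3|·P(S=s)
 = 3·1/9 + 2·5/18 + 1·5/18 + 0·2/9 + 1·1/9
 = 1/3 + 5/9 + 5/18 + 0 + 1/9
 = 23/18

1.278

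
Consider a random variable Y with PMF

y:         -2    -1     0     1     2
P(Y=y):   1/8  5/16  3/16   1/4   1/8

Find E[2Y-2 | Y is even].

P(Y is even) = 1/8 + 3/16 + 1/8 = 7/16.
E[2Y-2 | Y is even] = [(-6)·1/8 + (-2)·3/16 + 2·1/8] / (7/16)
 = -7/8 / (7/16)
 = -2

-2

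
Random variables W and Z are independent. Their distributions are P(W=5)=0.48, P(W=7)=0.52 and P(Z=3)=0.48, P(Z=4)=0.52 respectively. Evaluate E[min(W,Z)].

E[min(W,Z)] = Σ_w Σ_z min(w,z) · P(W=w)P(Z=z)
 = 3·0.2304 + 4·0.2496 + 3·0.2496 + 4·0.2704
 = 0.6912 + 0.9984 + 0.7488 + 1.0816
 = 3.52

3.52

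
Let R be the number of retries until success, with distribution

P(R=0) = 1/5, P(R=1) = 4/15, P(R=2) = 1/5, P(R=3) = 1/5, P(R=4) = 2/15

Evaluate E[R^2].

E[R^2] = Σ r^2·P(R=r)
 = 0·1/5 + 1·4/15 + 4·1/5 + 9·1/5 + 16·2/15
 = 0 + 4/15 + 4/5 + 9/5 + 32/15
 = 5

5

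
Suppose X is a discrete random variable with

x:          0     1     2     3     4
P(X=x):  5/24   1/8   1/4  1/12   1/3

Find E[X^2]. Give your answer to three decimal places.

7.208

E[X^2] = Σ x^2·P(X=x)
 = 0·5/24 + 1·1/8 + 4·1/4 + 9·1/12 + 16·1/3
 = 0 + 1/8 + 1 + 3/4 + 16/3
 = 173/24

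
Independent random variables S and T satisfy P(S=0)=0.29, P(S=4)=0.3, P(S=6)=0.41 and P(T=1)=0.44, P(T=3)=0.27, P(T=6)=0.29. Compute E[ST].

E[ST] = Σ_s Σ_t st · P(S=s)P(T=t)
 = 0·0.1276 + 0·0.0783 + 0·0.0841 + 4·0.132 + 12·0.081 + 24·0.087 + 6·0.1804 + 18·0.1107 + 36·0.1189
 = 0 + 0 + 0 + 0.528 + 0.972 + 2.088 + 1.0824 + 1.9926 + 4.2804
 = 10.9434

10.9434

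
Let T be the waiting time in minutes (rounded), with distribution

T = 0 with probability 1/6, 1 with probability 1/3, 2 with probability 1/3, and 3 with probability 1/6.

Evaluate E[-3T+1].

-3.5

E[-3T+1] = Σ (-3t+1)·P(T=t)
 = 1·1/6 + (-2)·1/3 + (-5)·1/3 + (-8)·1/6
 = 1/6 + (-2/3) + (-5/3) + (-4/3)
 = -7/2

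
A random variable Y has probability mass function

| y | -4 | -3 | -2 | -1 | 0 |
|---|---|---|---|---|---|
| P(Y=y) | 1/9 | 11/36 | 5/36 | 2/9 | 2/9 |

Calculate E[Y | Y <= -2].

P(Y <= -2) = 1/9 + 11/36 + 5/36 = 5/9.
E[Y | Y <= -2] = [(-4)·1/9 + (-3)·11/36 + (-2)·5/36] / (5/9)
 = -59/36 / (5/9)
 = -59/20

-2.95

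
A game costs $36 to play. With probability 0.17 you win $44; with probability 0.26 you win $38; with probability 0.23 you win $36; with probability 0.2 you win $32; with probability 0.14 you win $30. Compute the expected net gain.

E[payout] = 44·0.17 + 38·0.26 + 36·0.23 + 32·0.2 + 30·0.14
 = 7.48 + 9.88 + 8.28 + 6.4 + 4.2
 = 36.24
Net = 36.24 - 36 = 0.24

0.24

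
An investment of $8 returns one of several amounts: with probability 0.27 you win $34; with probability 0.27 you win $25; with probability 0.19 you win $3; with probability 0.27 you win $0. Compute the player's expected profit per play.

E[payout] = 34·0.27 + 25·0.27 + 3·0.19 + 0·0.27
 = 9.18 + 6.75 + 0.57 + 0
 = 16.5
Net = 16.5 - 8 = 8.5

8.5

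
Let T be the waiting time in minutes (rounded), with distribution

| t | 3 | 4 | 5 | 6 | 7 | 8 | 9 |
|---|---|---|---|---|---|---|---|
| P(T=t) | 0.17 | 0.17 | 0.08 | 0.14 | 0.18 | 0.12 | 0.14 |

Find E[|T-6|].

1.77

E[|T-6|] = Σ |t-6|·P(T=t)
 = 3·0.17 + 2·0.17 + 1·0.08 + 0·0.14 + 1·0.18 + 2·0.12 + 3·0.14
 = 0.51 + 0.34 + 0.08 + 0 + 0.18 + 0.24 + 0.42
 = 1.77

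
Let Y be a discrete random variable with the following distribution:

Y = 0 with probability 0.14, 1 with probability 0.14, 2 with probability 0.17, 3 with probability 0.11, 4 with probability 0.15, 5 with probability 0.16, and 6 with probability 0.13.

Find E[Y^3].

62.15

E[Y^3] = Σ y^3·P(Y=y)
 = 0·0.14 + 1·0.14 + 8·0.17 + 27·0.11 + 64·0.15 + 125·0.16 + 216·0.13
 = 0 + 0.14 + 1.36 + 2.97 + 9.6 + 20 + 28.08
 = 62.15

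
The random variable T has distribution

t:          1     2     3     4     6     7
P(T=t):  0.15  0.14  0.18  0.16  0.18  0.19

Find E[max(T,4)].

4.93

E[max(T,4)] = Σ max(t,4)·P(T=t)
 = 4·0.15 + 4·0.14 + 4·0.18 + 4·0.16 + 6·0.18 + 7·0.19
 = 0.6 + 0.56 + 0.72 + 0.64 + 1.08 + 1.33
 = 4.93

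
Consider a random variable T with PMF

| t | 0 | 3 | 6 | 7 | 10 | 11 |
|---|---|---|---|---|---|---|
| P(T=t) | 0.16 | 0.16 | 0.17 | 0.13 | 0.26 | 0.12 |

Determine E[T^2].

E[T^2] = Σ t^2·P(T=t)
 = 0·0.16 + 9·0.16 + 36·0.17 + 49·0.13 + 100·0.26 + 121·0.12
 = 0 + 1.44 + 6.12 + 6.37 + 26 + 14.52
 = 54.45

54.45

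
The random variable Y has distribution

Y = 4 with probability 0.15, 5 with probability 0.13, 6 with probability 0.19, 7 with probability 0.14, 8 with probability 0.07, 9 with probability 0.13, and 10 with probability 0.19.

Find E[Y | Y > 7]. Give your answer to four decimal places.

P(Y > 7) = 0.07 + 0.13 + 0.19 = 0.39.
E[Y | Y > 7] = [8·0.07 + 9·0.13 + 10·0.19] / 0.39
 = 3.63 / 0.39
 = 121/13

9.3077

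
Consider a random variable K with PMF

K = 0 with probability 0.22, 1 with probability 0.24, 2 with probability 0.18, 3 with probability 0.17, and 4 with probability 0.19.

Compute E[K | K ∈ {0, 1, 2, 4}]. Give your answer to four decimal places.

P(K ∈ {0, 1, 2, 4}) = 0.22 + 0.24 + 0.18 + 0.19 = 0.83.
E[K | K ∈ {0, 1, 2, 4}] = [0·0.22 + 1·0.24 + 2·0.18 + 4·0.19] / 0.83
 = 1.36 / 0.83
 = 136/83

1.6386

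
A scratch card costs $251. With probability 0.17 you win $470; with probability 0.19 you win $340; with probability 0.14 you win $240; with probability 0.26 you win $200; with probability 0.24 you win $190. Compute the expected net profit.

24.7

E[payout] = 470·0.17 + 340·0.19 + 240·0.14 + 200·0.26 + 190·0.24
 = 79.9 + 64.6 + 33.6 + 52 + 45.6
 = 275.7
Net = 275.7 - 251 = 24.7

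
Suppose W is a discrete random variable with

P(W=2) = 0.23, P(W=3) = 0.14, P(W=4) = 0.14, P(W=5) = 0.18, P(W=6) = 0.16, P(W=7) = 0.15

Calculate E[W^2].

E[W^2] = Σ w^2·P(W=w)
 = 4·0.23 + 9·0.14 + 16·0.14 + 25·0.18 + 36·0.16 + 49·0.15
 = 0.92 + 1.26 + 2.24 + 4.5 + 5.76 + 7.35
 = 22.03

22.03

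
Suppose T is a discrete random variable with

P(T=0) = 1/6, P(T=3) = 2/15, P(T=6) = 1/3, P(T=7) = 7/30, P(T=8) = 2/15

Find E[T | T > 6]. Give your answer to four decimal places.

7.3636

P(T > 6) = 7/30 + 2/15 = 11/30.
E[T | T > 6] = [7·7/30 + 8·2/15] / (11/30)
 = 27/10 / (11/30)
 = 81/11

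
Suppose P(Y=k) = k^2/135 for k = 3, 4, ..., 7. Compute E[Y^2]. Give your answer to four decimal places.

E[Y^2] = Σ y^2·P(Y=y)
 = 9·1/15 + 16·16/135 + 25·5/27 + 36·4/15 + 49·49/135
 = 3/5 + 256/135 + 125/27 + 48/5 + 2401/135
 = 1553/45

34.5111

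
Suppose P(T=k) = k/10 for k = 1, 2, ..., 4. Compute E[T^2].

10

E[T^2] = Σ t^2·P(T=t)
 = 1·1/10 + 4·1/5 + 9·3/10 + 16·2/5
 = 1/10 + 4/5 + 27/10 + 32/5
 = 10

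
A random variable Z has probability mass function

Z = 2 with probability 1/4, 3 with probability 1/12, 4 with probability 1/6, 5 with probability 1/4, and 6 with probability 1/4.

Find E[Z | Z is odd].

4.5

P(Z is odd) = 1/12 + 1/4 = 1/3.
E[Z | Z is odd] = [3·1/12 + 5·1/4] / (1/3)
 = 3/2 / (1/3)
 = 9/2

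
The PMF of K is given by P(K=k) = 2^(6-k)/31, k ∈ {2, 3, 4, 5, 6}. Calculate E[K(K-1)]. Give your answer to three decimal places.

E[K(K-1)] = Σ k(k-1)·P(K=k)
 = 2·16/31 + 6·8/31 + 12·4/31 + 20·2/31 + 30·1/31
 = 32/31 + 48/31 + 48/31 + 40/31 + 30/31
 = 198/31

6.387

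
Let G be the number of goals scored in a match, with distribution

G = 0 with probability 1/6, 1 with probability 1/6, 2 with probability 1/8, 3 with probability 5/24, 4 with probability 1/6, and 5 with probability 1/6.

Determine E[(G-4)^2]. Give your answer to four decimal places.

E[(G-4)^2] = Σ (g-4)^2·P(G=g)
 = 16·1/6 + 9·1/6 + 4·1/8 + 1·5/24 + 0·1/6 + 1·1/6
 = 8/3 + 3/2 + 1/2 + 5/24 + 0 + 1/6
 = 121/24

5.0417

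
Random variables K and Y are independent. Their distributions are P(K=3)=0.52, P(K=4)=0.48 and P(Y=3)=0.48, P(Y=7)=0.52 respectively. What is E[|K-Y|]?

2.0608

E[|K-Y|] = Σ_k Σ_y |k-y| · P(K=k)P(Y=y)
 = 0·0.2496 + 4·0.2704 + 1·0.2304 + 3·0.2496
 = 0 + 1.0816 + 0.2304 + 0.7488
 = 2.0608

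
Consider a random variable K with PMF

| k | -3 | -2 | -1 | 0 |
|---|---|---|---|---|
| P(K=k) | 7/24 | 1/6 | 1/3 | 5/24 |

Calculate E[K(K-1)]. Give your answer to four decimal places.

5.1667

E[K(K-1)] = Σ k(k-1)·P(K=k)
 = 12·7/24 + 6·1/6 + 2·1/3 + 0·5/24
 = 7/2 + 1 + 2/3 + 0
 = 31/6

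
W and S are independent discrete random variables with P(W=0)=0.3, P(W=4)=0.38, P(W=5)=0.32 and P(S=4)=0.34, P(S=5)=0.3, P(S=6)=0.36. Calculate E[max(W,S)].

5.1288

E[max(W,S)] = Σ_w Σ_s max(w,s) · P(W=w)P(S=s)
 = 4·0.102 + 5·0.09 + 6·0.108 + 4·0.1292 + 5·0.114 + 6·0.1368 + 5·0.1088 + 5·0.096 + 6·0.1152
 = 0.408 + 0.45 + 0.648 + 0.5168 + 0.57 + 0.8208 + 0.544 + 0.48 + 0.6912
 = 5.1288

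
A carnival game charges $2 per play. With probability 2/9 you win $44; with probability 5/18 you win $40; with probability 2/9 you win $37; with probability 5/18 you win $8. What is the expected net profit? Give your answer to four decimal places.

E[payout] = 44·2/9 + 40·5/18 + 37·2/9 + 8·5/18
 = 88/9 + 100/9 + 74/9 + 20/9
 = 94/3
Net = 94/3 - 2 = 88/3

29.3333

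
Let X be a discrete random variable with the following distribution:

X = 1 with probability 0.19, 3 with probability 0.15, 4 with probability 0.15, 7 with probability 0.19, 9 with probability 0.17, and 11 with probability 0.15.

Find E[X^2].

45.17

E[X^2] = Σ x^2·P(X=x)
 = 1·0.19 + 9·0.15 + 16·0.15 + 49·0.19 + 81·0.17 + 121·0.15
 = 0.19 + 1.35 + 2.4 + 9.31 + 13.77 + 18.15
 = 45.17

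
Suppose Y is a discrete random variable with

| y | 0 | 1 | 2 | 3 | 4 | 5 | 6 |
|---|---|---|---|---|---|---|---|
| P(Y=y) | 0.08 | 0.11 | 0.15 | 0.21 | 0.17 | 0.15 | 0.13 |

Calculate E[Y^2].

13.75

E[Y^2] = Σ y^2·P(Y=y)
 = 0·0.08 + 1·0.11 + 4·0.15 + 9·0.21 + 16·0.17 + 25·0.15 + 36·0.13
 = 0 + 0.11 + 0.6 + 1.89 + 2.72 + 3.75 + 4.68
 = 13.75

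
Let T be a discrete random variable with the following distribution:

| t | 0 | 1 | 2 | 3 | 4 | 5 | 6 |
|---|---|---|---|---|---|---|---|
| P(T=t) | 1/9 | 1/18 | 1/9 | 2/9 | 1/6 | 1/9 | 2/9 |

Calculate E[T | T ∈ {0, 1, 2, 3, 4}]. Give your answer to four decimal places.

P(T ∈ {0, 1, 2, 3, 4}) = 1/9 + 1/18 + 1/9 + 2/9 + 1/6 = 2/3.
E[T | T ∈ {0, 1, 2, 3, 4}] = [0·1/9 + 1·1/18 + 2·1/9 + 3·2/9 + 4·1/6] / (2/3)
 = 29/18 / (2/3)
 = 29/12

2.4167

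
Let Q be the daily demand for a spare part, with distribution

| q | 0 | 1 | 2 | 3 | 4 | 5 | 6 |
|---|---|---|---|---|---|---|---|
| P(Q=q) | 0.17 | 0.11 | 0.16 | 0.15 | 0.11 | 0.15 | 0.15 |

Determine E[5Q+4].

E[5Q+4] = Σ (5q+4)·P(Q=q)
 = 4·0.17 + 9·0.11 + 14·0.16 + 19·0.15 + 24·0.11 + 29·0.15 + 34·0.15
 = 0.68 + 0.99 + 2.24 + 2.85 + 2.64 + 4.35 + 5.1
 = 18.85

18.85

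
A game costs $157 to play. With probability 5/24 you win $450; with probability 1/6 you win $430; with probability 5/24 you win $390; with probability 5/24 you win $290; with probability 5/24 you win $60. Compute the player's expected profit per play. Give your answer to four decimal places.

162.5833

E[payout] = 450·5/24 + 430·1/6 + 390·5/24 + 290·5/24 + 60·5/24
 = 375/4 + 215/3 + 325/4 + 725/12 + 25/2
 = 3835/12
Net = 3835/12 - 157 = 1951/12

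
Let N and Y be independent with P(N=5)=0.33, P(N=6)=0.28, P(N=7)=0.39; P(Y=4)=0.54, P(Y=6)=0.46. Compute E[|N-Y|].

E[|N-Y|] = Σ_n Σ_y |n-y| · P(N=n)P(Y=y)
 = 1·0.1782 + 1·0.1518 + 2·0.1512 + 0·0.1288 + 3·0.2106 + 1·0.1794
 = 0.1782 + 0.1518 + 0.3024 + 0 + 0.6318 + 0.1794
 = 1.4436

1.4436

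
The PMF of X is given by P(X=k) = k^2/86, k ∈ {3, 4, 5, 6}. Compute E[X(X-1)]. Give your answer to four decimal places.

E[X(X-1)] = Σ x(x-1)·P(X=x)
 = 6·9/86 + 12·8/43 + 20·25/86 + 30·18/43
 = 27/43 + 96/43 + 250/43 + 540/43
 = 913/43

21.2326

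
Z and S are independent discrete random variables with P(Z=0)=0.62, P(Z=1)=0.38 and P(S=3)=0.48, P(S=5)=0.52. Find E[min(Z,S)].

0.38

E[min(Z,S)] = Σ_z Σ_s min(z,s) · P(Z=z)P(S=s)
 = 0·0.2976 + 0·0.3224 + 1·0.1824 + 1·0.1976
 = 0 + 0 + 0.1824 + 0.1976
 = 0.38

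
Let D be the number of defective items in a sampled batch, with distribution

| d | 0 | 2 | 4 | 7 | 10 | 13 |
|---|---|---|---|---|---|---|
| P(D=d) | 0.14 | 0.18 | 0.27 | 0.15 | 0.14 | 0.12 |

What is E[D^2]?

E[D^2] = Σ d^2·P(D=d)
 = 0·0.14 + 4·0.18 + 16·0.27 + 49·0.15 + 100·0.14 + 169·0.12
 = 0 + 0.72 + 4.32 + 7.35 + 14 + 20.28
 = 46.67

46.67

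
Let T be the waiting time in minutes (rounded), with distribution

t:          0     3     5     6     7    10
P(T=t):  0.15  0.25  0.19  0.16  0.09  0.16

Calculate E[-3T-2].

E[-3T-2] = Σ (-3t-2)·P(T=t)
 = (-2)·0.15 + (-11)·0.25 + (-17)·0.19 + (-20)·0.16 + (-23)·0.09 + (-32)·0.16
 = (-0.3) + (-2.75) + (-3.23) + (-3.2) + (-2.07) + (-5.12)
 = -16.67

-16.67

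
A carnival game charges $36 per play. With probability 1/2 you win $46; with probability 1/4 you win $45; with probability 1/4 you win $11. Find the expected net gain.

1

E[payout] = 46·1/2 + 45·1/4 + 11·1/4
 = 23 + 45/4 + 11/4
 = 37
Net = 37 - 36 = 1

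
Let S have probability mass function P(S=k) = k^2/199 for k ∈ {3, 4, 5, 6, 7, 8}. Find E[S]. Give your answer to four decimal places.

6.4673

E[S] = Σ s·P(S=s)
 = 3·9/199 + 4·16/199 + 5·25/199 + 6·36/199 + 7·49/199 + 8·64/199
 = 27/199 + 64/199 + 125/199 + 216/199 + 343/199 + 512/199
 = 1287/199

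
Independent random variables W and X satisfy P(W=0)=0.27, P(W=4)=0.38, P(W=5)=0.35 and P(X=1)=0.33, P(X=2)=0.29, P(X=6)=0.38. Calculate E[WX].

10.4313

E[WX] = Σ_w Σ_x wx · P(W=w)P(X=x)
 = 0·0.0891 + 0·0.0783 + 0·0.1026 + 4·0.1254 + 8·0.1102 + 24·0.1444 + 5·0.1155 + 10·0.1015 + 30·0.133
 = 0 + 0 + 0 + 0.5016 + 0.8816 + 3.4656 + 0.5775 + 1.015 + 3.99
 = 10.4313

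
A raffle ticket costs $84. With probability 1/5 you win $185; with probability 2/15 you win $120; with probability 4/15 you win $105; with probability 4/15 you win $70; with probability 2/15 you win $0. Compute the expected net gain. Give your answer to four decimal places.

15.6667

E[payout] = 185·1/5 + 120·2/15 + 105·4/15 + 70·4/15 + 0·2/15
 = 37 + 16 + 28 + 56/3 + 0
 = 299/3
Net = 299/3 - 84 = 47/3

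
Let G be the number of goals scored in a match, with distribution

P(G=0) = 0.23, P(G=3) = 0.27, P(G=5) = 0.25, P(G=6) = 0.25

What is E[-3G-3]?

-13.68

E[-3G-3] = Σ (-3g-3)·P(G=g)
 = (-3)·0.23 + (-12)·0.27 + (-18)·0.25 + (-21)·0.25
 = (-0.69) + (-3.24) + (-4.5) + (-5.25)
 = -13.68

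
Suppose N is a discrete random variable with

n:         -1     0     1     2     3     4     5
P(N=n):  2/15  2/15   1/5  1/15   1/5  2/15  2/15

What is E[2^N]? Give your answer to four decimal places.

E[2^N] = Σ 2^n·P(N=n)
 = 1/2·2/15 + 1·2/15 + 2·1/5 + 4·1/15 + 8·1/5 + 16·2/15 + 32·2/15
 = 1/15 + 2/15 + 2/5 + 4/15 + 8/5 + 32/15 + 64/15
 = 133/15

8.8667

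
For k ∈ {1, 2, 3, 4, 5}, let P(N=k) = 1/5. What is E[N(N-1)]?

E[N(N-1)] = Σ n(n-1)·P(N=n)
 = 0·1/5 + 2·1/5 + 6·1/5 + 12·1/5 + 20·1/5
 = 0 + 2/5 + 6/5 + 12/5 + 4
 = 8

8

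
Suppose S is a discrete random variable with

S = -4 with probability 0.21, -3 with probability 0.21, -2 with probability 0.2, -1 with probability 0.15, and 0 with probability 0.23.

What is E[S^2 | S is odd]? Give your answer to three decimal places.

5.667

P(S is odd) = 0.21 + 0.15 = 0.36.
E[S^2 | S is odd] = [9·0.21 + 1·0.15] / 0.36
 = 2.04 / 0.36
 = 17/3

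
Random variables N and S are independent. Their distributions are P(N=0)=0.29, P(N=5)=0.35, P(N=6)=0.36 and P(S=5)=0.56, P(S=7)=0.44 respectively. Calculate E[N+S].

9.79

E[N+S] = Σ_n Σ_s (n+s) · P(N=n)P(S=s)
 = 5·0.1624 + 7·0.1276 + 10·0.196 + 12·0.154 + 11·0.2016 + 13·0.1584
 = 0.812 + 0.8932 + 1.96 + 1.848 + 2.2176 + 2.0592
 = 9.79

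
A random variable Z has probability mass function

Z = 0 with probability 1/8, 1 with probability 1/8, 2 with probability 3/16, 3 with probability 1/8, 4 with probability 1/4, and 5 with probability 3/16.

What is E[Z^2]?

E[Z^2] = Σ z^2·P(Z=z)
 = 0·1/8 + 1·1/8 + 4·3/16 + 9·1/8 + 16·1/4 + 25·3/16
 = 0 + 1/8 + 3/4 + 9/8 + 4 + 75/16
 = 171/16

10.6875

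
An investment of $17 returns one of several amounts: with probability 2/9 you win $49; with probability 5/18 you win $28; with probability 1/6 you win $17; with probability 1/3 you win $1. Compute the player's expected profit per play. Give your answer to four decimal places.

E[payout] = 49·2/9 + 28·5/18 + 17·1/6 + 1·1/3
 = 98/9 + 70/9 + 17/6 + 1/3
 = 131/6
Net = 131/6 - 17 = 29/6

4.8333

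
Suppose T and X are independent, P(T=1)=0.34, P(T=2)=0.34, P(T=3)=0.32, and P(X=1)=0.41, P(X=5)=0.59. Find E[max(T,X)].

3.7618

E[max(T,X)] = Σ_t Σ_x max(t,x) · P(T=t)P(X=x)
 = 1·0.1394 + 5·0.2006 + 2·0.1394 + 5·0.2006 + 3·0.1312 + 5·0.1888
 = 0.1394 + 1.003 + 0.2788 + 1.003 + 0.3936 + 0.944
 = 3.7618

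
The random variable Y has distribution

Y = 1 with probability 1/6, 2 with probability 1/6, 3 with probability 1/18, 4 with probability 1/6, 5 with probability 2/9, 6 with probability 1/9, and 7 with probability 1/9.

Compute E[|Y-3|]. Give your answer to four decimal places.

1.8889

E[|Y-3|] = Σ |y-3|·P(Y=y)
 = 2·1/6 + 1·1/6 + 0·1/18 + 1·1/6 + 2·2/9 + 3·1/9 + 4·1/9
 = 1/3 + 1/6 + 0 + 1/6 + 4/9 + 1/3 + 4/9
 = 17/9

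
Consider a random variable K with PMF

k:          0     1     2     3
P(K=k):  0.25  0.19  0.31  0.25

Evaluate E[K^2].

3.68

E[K^2] = Σ k^2·P(K=k)
 = 0·0.25 + 1·0.19 + 4·0.31 + 9·0.25
 = 0 + 0.19 + 1.24 + 2.25
 = 3.68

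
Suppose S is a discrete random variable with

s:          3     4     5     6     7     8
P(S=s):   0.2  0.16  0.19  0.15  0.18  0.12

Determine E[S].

E[S] = Σ s·P(S=s)
 = 3·0.2 + 4·0.16 + 5·0.19 + 6·0.15 + 7·0.18 + 8·0.12
 = 0.6 + 0.64 + 0.95 + 0.9 + 1.26 + 0.96
 = 5.31

5.31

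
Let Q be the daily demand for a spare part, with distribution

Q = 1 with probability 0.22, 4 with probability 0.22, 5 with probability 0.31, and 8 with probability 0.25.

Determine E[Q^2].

E[Q^2] = Σ q^2·P(Q=q)
 = 1·0.22 + 16·0.22 + 25·0.31 + 64·0.25
 = 0.22 + 3.52 + 7.75 + 16
 = 27.49

27.49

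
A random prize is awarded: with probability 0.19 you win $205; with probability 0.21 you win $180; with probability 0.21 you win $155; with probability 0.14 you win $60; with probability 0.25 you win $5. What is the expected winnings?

E[payout] = 205·0.19 + 180·0.21 + 155·0.21 + 60·0.14 + 5·0.25
 = 38.95 + 37.8 + 32.55 + 8.4 + 1.25
 = 118.95

118.95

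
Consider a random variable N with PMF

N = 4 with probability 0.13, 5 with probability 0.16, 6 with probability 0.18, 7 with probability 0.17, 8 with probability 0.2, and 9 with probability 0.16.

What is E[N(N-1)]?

40.02

E[N(N-1)] = Σ n(n-1)·P(N=n)
 = 12·0.13 + 20·0.16 + 30·0.18 + 42·0.17 + 56·0.2 + 72·0.16
 = 1.56 + 3.2 + 5.4 + 7.14 + 11.2 + 11.52
 = 40.02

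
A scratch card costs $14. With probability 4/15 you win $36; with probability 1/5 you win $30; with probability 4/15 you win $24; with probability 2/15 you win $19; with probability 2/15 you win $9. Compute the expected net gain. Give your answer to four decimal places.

11.7333

E[payout] = 36·4/15 + 30·1/5 + 24·4/15 + 19·2/15 + 9·2/15
 = 48/5 + 6 + 32/5 + 38/15 + 6/5
 = 386/15
Net = 386/15 - 14 = 176/15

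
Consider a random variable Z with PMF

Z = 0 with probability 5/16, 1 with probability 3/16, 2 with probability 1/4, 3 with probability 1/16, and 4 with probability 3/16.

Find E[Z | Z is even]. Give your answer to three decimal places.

P(Z is even) = 5/16 + 1/4 + 3/16 = 3/4.
E[Z | Z is even] = [0·5/16 + 2·1/4 + 4·3/16] / (3/4)
 = 5/4 / (3/4)
 = 5/3

1.667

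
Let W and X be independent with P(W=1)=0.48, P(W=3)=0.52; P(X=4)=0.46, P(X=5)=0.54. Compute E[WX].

9.2616

E[WX] = Σ_w Σ_x wx · P(W=w)P(X=x)
 = 4·0.2208 + 5·0.2592 + 12·0.2392 + 15·0.2808
 = 0.8832 + 1.296 + 2.8704 + 4.212
 = 9.2616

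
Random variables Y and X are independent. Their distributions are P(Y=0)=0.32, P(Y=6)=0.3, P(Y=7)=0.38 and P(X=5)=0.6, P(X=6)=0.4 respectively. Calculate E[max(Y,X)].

E[max(Y,X)] = Σ_y Σ_x max(y,x) · P(Y=y)P(X=x)
 = 5·0.192 + 6·0.128 + 6·0.18 + 6·0.12 + 7·0.228 + 7·0.152
 = 0.96 + 0.768 + 1.08 + 0.72 + 1.596 + 1.064
 = 6.188

6.188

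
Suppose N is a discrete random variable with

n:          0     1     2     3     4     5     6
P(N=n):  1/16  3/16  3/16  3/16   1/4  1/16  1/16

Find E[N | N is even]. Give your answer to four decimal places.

P(N is even) = 1/16 + 3/16 + 1/4 + 1/16 = 9/16.
E[N | N is even] = [0·1/16 + 2·3/16 + 4·1/4 + 6·1/16] / (9/16)
 = 7/4 / (9/16)
 = 28/9

3.1111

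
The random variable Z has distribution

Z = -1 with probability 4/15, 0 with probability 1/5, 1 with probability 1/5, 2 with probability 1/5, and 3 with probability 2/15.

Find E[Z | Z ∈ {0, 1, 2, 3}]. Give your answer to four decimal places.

1.3636

P(Z ∈ {0, 1, 2, 3}) = 1/5 + 1/5 + 1/5 + 2/15 = 11/15.
E[Z | Z ∈ {0, 1, 2, 3}] = [0·1/5 + 1·1/5 + 2·1/5 + 3·2/15] / (11/15)
 = 1 / (11/15)
 = 15/11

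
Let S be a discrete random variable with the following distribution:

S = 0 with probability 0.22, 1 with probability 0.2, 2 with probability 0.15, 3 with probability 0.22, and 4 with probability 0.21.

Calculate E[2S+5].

9

E[2S+5] = Σ (2s+5)·P(S=s)
 = 5·0.22 + 7·0.2 + 9·0.15 + 11·0.22 + 13·0.21
 = 1.1 + 1.4 + 1.35 + 2.42 + 2.73
 = 9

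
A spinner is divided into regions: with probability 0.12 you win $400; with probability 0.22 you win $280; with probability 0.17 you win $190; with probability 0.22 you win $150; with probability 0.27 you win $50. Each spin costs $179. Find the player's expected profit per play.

9.4

E[payout] = 400·0.12 + 280·0.22 + 190·0.17 + 150·0.22 + 50·0.27
 = 48 + 61.6 + 32.3 + 33 + 13.5
 = 188.4
Net = 188.4 - 179 = 9.4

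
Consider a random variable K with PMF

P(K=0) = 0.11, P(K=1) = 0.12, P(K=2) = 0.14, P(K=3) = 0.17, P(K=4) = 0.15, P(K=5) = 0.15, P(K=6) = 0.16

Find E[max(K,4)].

4.47

E[max(K,4)] = Σ max(k,4)·P(K=k)
 = 4·0.11 + 4·0.12 + 4·0.14 + 4·0.17 + 4·0.15 + 5·0.15 + 6·0.16
 = 0.44 + 0.48 + 0.56 + 0.68 + 0.6 + 0.75 + 0.96
 = 4.47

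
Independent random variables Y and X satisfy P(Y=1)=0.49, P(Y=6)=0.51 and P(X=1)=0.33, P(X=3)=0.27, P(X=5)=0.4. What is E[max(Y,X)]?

4.5986

E[max(Y,X)] = Σ_y Σ_x max(y,x) · P(Y=y)P(X=x)
 = 1·0.1617 + 3·0.1323 + 5·0.196 + 6·0.1683 + 6·0.1377 + 6·0.204
 = 0.1617 + 0.3969 + 0.98 + 1.0098 + 0.8262 + 1.224
 = 4.5986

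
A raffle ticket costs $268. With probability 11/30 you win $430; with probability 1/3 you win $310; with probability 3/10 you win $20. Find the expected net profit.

-1

E[payout] = 430·11/30 + 310·1/3 + 20·3/10
 = 473/3 + 310/3 + 6
 = 267
Net = 267 - 268 = -1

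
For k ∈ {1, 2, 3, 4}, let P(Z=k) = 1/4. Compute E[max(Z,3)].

3.25

E[max(Z,3)] = Σ max(z,3)·P(Z=z)
 = 3·1/4 + 3·1/4 + 3·1/4 + 4·1/4
 = 3/4 + 3/4 + 3/4 + 1
 = 13/4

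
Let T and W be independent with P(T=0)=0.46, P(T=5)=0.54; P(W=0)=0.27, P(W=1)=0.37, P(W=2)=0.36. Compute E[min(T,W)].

E[min(T,W)] = Σ_t Σ_w min(t,w) · P(T=t)P(W=w)
 = 0·0.1242 + 0·0.1702 + 0·0.1656 + 0·0.1458 + 1·0.1998 + 2·0.1944
 = 0 + 0 + 0 + 0 + 0.1998 + 0.3888
 = 0.5886

0.5886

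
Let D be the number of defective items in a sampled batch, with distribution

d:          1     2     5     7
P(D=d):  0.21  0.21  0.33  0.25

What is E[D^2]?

21.55

E[D^2] = Σ d^2·P(D=d)
 = 1·0.21 + 4·0.21 + 25·0.33 + 49·0.25
 = 0.21 + 0.84 + 8.25 + 12.25
 = 21.55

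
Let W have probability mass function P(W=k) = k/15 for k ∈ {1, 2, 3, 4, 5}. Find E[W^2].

E[W^2] = Σ w^2·P(W=w)
 = 1·1/15 + 4·2/15 + 9·1/5 + 16·4/15 + 25·1/3
 = 1/15 + 8/15 + 9/5 + 64/15 + 25/3
 = 15

15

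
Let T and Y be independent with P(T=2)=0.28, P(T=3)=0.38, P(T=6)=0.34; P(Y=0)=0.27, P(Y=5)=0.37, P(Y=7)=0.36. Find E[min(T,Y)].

2.6044

E[min(T,Y)] = Σ_t Σ_y min(t,y) · P(T=t)P(Y=y)
 = 0·0.0756 + 2·0.1036 + 2·0.1008 + 0·0.1026 + 3·0.1406 + 3·0.1368 + 0·0.0918 + 5·0.1258 + 6·0.1224
 = 0 + 0.2072 + 0.2016 + 0 + 0.4218 + 0.4104 + 0 + 0.629 + 0.7344
 = 2.6044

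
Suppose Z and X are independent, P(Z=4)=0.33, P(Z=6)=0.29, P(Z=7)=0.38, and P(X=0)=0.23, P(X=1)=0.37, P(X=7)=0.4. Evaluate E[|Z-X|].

3.574

E[|Z-X|] = Σ_z Σ_x |z-x| · P(Z=z)P(X=x)
 = 4·0.0759 + 3·0.1221 + 3·0.132 + 6·0.0667 + 5·0.1073 + 1·0.116 + 7·0.0874 + 6·0.1406 + 0·0.152
 = 0.3036 + 0.3663 + 0.396 + 0.4002 + 0.5365 + 0.116 + 0.6118 + 0.8436 + 0
 = 3.574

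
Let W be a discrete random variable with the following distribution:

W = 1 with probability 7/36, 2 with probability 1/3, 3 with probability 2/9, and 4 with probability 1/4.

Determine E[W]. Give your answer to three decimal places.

E[W] = Σ w·P(W=w)
 = 1·7/36 + 2·1/3 + 3·2/9 + 4·1/4
 = 7/36 + 2/3 + 2/3 + 1
 = 91/36

2.528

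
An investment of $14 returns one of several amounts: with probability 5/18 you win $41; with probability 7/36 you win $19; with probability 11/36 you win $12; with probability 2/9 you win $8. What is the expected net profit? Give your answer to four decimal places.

6.5278

E[payout] = 41·5/18 + 19·7/36 + 12·11/36 + 8·2/9
 = 205/18 + 133/36 + 11/3 + 16/9
 = 739/36
Net = 739/36 - 14 = 235/36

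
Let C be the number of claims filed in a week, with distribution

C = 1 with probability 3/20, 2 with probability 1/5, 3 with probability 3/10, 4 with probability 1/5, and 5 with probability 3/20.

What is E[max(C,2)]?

3.15

E[max(C,2)] = Σ max(c,2)·P(C=c)
 = 2·3/20 + 2·1/5 + 3·3/10 + 4·1/5 + 5·3/20
 = 3/10 + 2/5 + 9/10 + 4/5 + 3/4
 = 63/20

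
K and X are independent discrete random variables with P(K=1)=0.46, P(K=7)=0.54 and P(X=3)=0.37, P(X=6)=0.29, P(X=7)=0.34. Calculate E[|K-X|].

E[|K-X|] = Σ_k Σ_x |k-x| · P(K=k)P(X=x)
 = 2·0.1702 + 5·0.1334 + 6·0.1564 + 4·0.1998 + 1·0.1566 + 0·0.1836
 = 0.3404 + 0.667 + 0.9384 + 0.7992 + 0.1566 + 0
 = 2.9016

2.9016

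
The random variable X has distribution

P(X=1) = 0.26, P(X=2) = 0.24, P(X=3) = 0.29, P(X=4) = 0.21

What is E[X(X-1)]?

E[X(X-1)] = Σ x(x-1)·P(X=x)
 = 0·0.26 + 2·0.24 + 6·0.29 + 12·0.21
 = 0 + 0.48 + 1.74 + 2.52
 = 4.74

4.74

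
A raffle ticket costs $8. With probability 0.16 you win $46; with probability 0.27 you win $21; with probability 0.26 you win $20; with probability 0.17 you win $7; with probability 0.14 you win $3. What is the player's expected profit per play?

E[payout] = 46·0.16 + 21·0.27 + 20·0.26 + 7·0.17 + 3·0.14
 = 7.36 + 5.67 + 5.2 + 1.19 + 0.42
 = 19.84
Net = 19.84 - 8 = 11.84

11.84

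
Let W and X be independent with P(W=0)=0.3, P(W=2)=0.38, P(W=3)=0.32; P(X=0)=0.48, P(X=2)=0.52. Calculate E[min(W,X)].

0.728

E[min(W,X)] = Σ_w Σ_x min(w,x) · P(W=w)P(X=x)
 = 0·0.144 + 0·0.156 + 0·0.1824 + 2·0.1976 + 0·0.1536 + 2·0.1664
 = 0 + 0 + 0 + 0.3952 + 0 + 0.3328
 = 0.728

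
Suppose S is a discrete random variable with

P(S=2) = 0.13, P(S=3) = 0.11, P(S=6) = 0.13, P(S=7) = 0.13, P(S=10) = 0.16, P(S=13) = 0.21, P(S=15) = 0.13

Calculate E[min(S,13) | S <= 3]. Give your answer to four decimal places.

P(S <= 3) = 0.13 + 0.11 = 0.24.
E[min(S,13) | S <= 3] = [2·0.13 + 3·0.11] / 0.24
 = 0.59 / 0.24
 = 59/24

2.4583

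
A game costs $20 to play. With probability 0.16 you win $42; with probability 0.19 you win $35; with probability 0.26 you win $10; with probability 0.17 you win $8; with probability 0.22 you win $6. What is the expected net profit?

E[payout] = 42·0.16 + 35·0.19 + 10·0.26 + 8·0.17 + 6·0.22
 = 6.72 + 6.65 + 2.6 + 1.36 + 1.32
 = 18.65
Net = 18.65 - 20 = -1.35

-1.35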